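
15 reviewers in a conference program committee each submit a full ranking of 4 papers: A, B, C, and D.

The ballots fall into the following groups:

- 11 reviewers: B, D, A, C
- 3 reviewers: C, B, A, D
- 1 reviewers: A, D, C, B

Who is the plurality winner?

B

First-place vote totals:
  A: 1
  B: 11
  C: 3
  D: 0
B has the most first-place votes.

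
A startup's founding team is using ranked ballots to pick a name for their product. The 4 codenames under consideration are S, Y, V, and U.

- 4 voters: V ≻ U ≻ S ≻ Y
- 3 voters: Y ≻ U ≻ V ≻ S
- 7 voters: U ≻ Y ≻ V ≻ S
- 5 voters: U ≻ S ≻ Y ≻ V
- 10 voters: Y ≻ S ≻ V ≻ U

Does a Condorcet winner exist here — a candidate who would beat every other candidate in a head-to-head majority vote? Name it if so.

Head-to-head results (29 voters total):
S vs Y: Y wins 20–9.
S vs V: S wins 15–14.
S vs U: U wins 19–10.
Y vs V: Y wins 25–4.
Y vs U: U wins 16–13.
V vs U: U wins 15–14.
U beats each rival — S (19–10), Y (16–13), V (15–14) — so U is the Condorcet winner.

U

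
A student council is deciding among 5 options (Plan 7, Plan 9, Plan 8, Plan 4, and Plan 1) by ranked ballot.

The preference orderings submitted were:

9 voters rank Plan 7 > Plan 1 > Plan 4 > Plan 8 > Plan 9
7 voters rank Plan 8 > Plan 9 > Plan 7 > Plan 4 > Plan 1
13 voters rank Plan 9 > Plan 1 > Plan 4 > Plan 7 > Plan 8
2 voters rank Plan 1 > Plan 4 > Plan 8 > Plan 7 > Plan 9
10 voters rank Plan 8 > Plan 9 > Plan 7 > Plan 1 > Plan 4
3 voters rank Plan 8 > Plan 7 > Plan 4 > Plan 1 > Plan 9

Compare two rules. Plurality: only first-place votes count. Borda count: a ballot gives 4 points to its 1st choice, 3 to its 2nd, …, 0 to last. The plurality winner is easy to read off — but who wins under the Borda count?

Plan 9

Plurality first-place counts: Plan 7 9, Plan 9 13, Plan 8 20, Plan 4 0, Plan 1 2 → Plan 8.
Borda totals: Plan 7 94, Plan 9 103, Plan 8 93, Plan 4 63, Plan 1 87 → Plan 9.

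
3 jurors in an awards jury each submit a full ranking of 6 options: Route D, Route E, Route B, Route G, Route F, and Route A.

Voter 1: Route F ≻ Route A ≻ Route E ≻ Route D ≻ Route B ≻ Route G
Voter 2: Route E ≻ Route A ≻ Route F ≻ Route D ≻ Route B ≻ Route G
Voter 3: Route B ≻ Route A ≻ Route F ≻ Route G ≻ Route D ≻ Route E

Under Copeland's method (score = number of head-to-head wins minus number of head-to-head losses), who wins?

Route A

Pairwise results:
  Route D vs Route E: Route E wins 2–1.
  Route D vs Route B: Route D wins 2–1.
  Route D vs Route G: Route D wins 2–1.
  Route D vs Route F: Route F wins 3–0.
  Route D vs Route A: Route A wins 3–0.
  Route E vs Route B: Route E wins 2–1.
  Route E vs Route G: Route E wins 2–1.
  Route E vs Route F: Route F wins 2–1.
  Route E vs Route A: Route A wins 2–1.
  Route B vs Route G: Route B wins 3–0.
  Route B vs Route F: Route F wins 2–1.
  Route B vs Route A: Route A wins 2–1.
  Route G vs Route F: Route F wins 3–0.
  Route G vs Route A: Route A wins 3–0.
  Route F vs Route A: Route A wins 2–1.
Copeland scores (wins − losses):
  Route D: 2 − 3 = -1
  Route E: 3 − 2 = 1
  Route B: 1 − 4 = -3
  Route G: 0 − 5 = -5
  Route F: 4 − 1 = 3
  Route A: 5 − 0 = 5
Route A has the best Copeland score.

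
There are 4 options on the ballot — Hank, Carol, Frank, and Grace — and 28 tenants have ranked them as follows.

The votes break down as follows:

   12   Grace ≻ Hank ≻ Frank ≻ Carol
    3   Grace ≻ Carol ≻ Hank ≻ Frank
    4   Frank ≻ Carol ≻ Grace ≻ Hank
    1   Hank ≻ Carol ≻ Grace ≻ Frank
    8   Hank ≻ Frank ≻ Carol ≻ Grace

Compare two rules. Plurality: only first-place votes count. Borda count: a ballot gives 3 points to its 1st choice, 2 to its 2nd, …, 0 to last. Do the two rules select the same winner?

Plurality first-place counts: Hank 9, Carol 0, Frank 4, Grace 15 → Grace.
Borda totals: Hank 54, Carol 24, Frank 40, Grace 50 → Hank.
The two rules disagree: plurality picks Grace, Borda picks Hank.

No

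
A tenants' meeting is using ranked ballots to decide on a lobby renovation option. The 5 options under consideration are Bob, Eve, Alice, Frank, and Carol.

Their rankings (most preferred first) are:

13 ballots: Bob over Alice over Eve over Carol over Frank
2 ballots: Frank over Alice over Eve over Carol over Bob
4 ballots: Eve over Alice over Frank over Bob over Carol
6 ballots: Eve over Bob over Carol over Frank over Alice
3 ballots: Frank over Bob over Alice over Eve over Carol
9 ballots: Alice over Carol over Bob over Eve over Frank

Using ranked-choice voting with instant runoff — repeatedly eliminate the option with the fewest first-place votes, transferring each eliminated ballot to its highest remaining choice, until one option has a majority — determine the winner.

Bob

Round 1: Bob 13, Eve 10, Alice 9, Frank 5, Carol 0. Carol has the fewest and is eliminated.
Round 2: Bob 13, Eve 10, Alice 9, Frank 5. Frank has the fewest and is eliminated.
Round 3: Bob 16, Alice 11, Eve 10. Eve has the fewest and is eliminated.
Round 4: Bob 22, Alice 15. Bob has a majority.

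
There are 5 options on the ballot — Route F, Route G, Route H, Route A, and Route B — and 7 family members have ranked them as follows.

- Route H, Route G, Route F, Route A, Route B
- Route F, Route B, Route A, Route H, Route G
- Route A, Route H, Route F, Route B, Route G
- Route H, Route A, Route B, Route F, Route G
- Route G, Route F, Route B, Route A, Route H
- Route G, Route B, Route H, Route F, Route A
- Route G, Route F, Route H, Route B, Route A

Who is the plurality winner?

First-place vote totals:
  Route F: 1
  Route G: 3
  Route H: 2
  Route A: 1
  Route B: 0
Route G has the most first-place votes.

Route G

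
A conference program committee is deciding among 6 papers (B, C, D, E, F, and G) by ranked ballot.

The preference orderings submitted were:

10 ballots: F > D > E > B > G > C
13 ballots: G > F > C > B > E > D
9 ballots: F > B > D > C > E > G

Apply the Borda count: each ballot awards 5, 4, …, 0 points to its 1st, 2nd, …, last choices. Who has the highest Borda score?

Borda scores:
  B: 10·2 + 13·2 + 9·4 = 82
  C: 10·0 + 13·3 + 9·2 = 57
  D: 10·4 + 13·0 + 9·3 = 67
  E: 10·3 + 13·1 + 9·1 = 52
  F: 10·5 + 13·4 + 9·5 = 147
  G: 10·1 + 13·5 + 9·0 = 75
F has the highest total.

F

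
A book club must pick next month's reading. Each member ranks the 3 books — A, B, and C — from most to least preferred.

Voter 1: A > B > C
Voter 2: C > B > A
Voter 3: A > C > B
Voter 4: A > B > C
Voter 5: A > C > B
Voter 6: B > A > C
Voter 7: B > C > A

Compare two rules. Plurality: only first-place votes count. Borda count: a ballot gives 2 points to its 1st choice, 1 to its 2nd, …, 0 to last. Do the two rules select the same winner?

Yes

Plurality first-place counts: A 4, B 2, C 1 → A.
Borda totals: A 9, B 7, C 5 → A.
The two rules agree on A.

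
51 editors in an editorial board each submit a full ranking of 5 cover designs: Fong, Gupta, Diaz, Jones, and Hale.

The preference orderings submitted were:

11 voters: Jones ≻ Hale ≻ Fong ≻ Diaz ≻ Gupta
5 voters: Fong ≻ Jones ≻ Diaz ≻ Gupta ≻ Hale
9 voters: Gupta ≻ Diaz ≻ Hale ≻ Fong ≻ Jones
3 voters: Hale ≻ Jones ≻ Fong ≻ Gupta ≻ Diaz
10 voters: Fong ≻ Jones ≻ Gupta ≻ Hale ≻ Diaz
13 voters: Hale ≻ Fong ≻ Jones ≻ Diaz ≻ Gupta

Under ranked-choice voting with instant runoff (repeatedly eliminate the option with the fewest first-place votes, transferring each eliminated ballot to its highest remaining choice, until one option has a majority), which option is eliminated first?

Round 1: Hale 16, Fong 15, Jones 11, Gupta 9, Diaz 0. Diaz has the fewest and is eliminated.
Round 2: Hale 16, Fong 15, Jones 11, Gupta 9. Gupta has the fewest and is eliminated.
Round 3: Hale 25, Fong 15, Jones 11. Jones has the fewest and is eliminated.
Round 4: Hale 36, Fong 15. Hale has a majority.

Diaz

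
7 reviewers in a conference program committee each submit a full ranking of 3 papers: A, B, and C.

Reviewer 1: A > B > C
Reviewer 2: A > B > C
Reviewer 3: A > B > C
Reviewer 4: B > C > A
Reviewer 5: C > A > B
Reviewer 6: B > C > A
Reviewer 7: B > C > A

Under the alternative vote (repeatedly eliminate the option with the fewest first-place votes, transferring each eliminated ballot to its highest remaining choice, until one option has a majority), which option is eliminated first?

C

Round 1: A 3, B 3, C 1. C has the fewest and is eliminated.
Round 2: A 4, B 3. A has a majority.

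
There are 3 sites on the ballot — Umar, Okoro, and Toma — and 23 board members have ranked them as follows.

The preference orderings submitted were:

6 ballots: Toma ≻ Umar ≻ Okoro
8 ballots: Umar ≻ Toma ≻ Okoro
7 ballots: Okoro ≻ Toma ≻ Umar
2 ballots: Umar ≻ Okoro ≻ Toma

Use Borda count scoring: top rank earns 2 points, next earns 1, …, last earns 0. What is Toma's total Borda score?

27

Borda scores:
  Umar: 6·1 + 8·2 + 7·0 + 2·2 = 26
  Okoro: 6·0 + 8·0 + 7·2 + 2·1 = 16
  Toma: 6·2 + 8·1 + 7·1 + 2·0 = 27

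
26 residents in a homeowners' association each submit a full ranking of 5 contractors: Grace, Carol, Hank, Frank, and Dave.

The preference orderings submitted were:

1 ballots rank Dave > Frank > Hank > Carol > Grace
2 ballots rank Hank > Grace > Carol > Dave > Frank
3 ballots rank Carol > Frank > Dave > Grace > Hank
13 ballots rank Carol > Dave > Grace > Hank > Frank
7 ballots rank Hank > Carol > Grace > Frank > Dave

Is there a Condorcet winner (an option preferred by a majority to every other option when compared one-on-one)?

Head-to-head results (26 voters total):
Grace vs Carol: Carol wins 24–2.
Grace vs Hank: Grace wins 16–10.
Grace vs Frank: Grace wins 22–4.
Grace vs Dave: Dave wins 17–9.
Carol vs Hank: Carol wins 16–10.
Carol vs Frank: Carol wins 25–1.
Carol vs Dave: Carol wins 25–1.
Hank vs Frank: Hank wins 22–4.
Hank vs Dave: Dave wins 17–9.
Frank vs Dave: Dave wins 16–10.
Carol beats each rival — Grace (24–2), Hank (16–10), Frank (25–1), Dave (25–1) — so Carol is the Condorcet winner.

Yes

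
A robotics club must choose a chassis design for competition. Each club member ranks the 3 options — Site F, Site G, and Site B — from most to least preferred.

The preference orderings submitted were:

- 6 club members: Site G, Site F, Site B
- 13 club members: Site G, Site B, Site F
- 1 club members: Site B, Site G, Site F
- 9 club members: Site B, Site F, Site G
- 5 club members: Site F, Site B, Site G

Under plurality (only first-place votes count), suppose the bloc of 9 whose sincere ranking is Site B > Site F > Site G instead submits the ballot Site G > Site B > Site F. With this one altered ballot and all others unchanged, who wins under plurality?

First-place totals with the altered ballot: Site F 5, Site G 28, Site B 1.
The winner is unchanged: still Site G.

Site G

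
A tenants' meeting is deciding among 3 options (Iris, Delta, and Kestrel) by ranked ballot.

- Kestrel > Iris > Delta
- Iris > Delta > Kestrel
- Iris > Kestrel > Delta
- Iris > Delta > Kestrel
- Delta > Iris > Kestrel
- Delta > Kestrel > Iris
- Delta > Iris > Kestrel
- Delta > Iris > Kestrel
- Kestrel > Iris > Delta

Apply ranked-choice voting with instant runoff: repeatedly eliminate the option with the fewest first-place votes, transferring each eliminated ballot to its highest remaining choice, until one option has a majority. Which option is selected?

Round 1: Delta 4, Iris 3, Kestrel 2. Kestrel has the fewest and is eliminated.
Round 2: Iris 5, Delta 4. Iris has a majority.

Iris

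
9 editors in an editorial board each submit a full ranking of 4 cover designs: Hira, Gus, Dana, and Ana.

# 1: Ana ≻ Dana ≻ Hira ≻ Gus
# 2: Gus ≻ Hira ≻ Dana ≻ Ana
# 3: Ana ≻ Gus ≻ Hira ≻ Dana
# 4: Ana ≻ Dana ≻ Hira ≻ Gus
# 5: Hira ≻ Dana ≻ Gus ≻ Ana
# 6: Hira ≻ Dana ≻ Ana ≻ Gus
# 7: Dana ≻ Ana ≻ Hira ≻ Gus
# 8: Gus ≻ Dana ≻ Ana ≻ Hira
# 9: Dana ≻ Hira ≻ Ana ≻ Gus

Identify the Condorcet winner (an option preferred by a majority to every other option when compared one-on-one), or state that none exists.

Dana

Head-to-head results (9 voters total):
Hira vs Gus: Hira wins 6–3.
Hira vs Dana: Dana wins 5–4.
Hira vs Ana: Ana wins 5–4.
Gus vs Dana: Dana wins 6–3.
Gus vs Ana: Ana wins 6–3.
Dana vs Ana: Dana wins 6–3.
Dana beats each rival — Hira (5–4), Gus (6–3), Ana (6–3) — so Dana is the Condorcet winner.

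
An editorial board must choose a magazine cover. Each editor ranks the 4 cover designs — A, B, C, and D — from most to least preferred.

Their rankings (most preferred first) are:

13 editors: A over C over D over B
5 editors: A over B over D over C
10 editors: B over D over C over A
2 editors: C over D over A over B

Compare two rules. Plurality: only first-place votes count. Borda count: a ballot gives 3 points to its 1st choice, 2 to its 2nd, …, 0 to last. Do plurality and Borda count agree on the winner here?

Plurality first-place counts: A 18, B 10, C 2, D 0 → A.
Borda totals: A 56, B 40, C 42, D 42 → A.
The two rules agree on A.

Yes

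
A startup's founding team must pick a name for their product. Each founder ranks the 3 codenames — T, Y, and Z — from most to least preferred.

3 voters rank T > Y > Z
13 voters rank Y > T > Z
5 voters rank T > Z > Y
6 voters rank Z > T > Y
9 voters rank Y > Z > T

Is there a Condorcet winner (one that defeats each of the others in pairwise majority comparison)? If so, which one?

Y

Head-to-head results (36 voters total):
T vs Y: Y wins 22–14.
T vs Z: T wins 21–15.
Y vs Z: Y wins 25–11.
Y beats each rival — T (22–14), Z (25–11) — so Y is the Condorcet winner.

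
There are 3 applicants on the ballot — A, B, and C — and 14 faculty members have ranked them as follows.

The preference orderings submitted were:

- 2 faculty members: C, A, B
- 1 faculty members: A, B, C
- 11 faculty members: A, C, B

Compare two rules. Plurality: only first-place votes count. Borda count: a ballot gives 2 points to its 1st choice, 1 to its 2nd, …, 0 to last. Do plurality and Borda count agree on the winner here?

Plurality first-place counts: A 12, B 0, C 2 → A.
Borda totals: A 26, B 1, C 15 → A.
The two rules agree on A.

Yes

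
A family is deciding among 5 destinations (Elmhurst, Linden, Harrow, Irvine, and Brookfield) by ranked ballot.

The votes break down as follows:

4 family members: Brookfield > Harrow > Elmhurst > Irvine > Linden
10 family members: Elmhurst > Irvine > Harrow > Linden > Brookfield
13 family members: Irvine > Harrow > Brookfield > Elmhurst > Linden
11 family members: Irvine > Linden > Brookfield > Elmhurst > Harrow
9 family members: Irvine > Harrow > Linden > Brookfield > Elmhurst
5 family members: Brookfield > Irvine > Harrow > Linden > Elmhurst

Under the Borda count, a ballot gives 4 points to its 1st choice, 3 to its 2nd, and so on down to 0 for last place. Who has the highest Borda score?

Irvine

Borda scores:
  Elmhurst: 4·2 + 10·4 + 13·1 + 11·1 + 9·0 + 5·0 = 72
  Linden: 4·0 + 10·1 + 13·0 + 11·3 + 9·2 + 5·1 = 66
  Harrow: 4·3 + 10·2 + 13·3 + 11·0 + 9·3 + 5·2 = 108
  Irvine: 4·1 + 10·3 + 13·4 + 11·4 + 9·4 + 5·3 = 181
  Brookfield: 4·4 + 10·0 + 13·2 + 11·2 + 9·1 + 5·4 = 93
Irvine has the highest total.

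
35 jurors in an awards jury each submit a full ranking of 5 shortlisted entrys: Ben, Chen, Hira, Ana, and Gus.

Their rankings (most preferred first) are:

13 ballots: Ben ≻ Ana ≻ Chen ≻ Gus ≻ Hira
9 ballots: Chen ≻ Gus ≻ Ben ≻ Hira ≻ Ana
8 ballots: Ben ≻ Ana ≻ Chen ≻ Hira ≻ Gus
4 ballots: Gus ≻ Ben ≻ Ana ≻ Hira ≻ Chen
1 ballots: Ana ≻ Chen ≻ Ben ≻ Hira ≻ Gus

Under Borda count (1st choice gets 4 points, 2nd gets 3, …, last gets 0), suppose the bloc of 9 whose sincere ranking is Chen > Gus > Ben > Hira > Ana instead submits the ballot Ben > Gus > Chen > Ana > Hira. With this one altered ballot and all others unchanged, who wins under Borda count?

Borda totals with the altered ballot: Ben 134, Chen 63, Hira 13, Ana 84, Gus 56.
The winner is unchanged: still Ben.

Ben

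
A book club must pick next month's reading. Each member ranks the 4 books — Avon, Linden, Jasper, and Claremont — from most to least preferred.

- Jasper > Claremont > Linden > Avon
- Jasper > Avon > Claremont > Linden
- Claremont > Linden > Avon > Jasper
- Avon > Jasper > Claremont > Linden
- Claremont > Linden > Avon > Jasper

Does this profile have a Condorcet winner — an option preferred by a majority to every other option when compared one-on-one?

Head-to-head results (5 voters total):
Avon vs Linden: Linden wins 3–2.
Avon vs Jasper: Avon wins 3–2.
Avon vs Claremont: Claremont wins 3–2.
Linden vs Jasper: Jasper wins 3–2.
Linden vs Claremont: Claremont wins 5–0.
Jasper vs Claremont: Jasper wins 3–2.
No candidate beats all others: Avon beats Jasper beats Linden beats Avon, a majority cycle.

No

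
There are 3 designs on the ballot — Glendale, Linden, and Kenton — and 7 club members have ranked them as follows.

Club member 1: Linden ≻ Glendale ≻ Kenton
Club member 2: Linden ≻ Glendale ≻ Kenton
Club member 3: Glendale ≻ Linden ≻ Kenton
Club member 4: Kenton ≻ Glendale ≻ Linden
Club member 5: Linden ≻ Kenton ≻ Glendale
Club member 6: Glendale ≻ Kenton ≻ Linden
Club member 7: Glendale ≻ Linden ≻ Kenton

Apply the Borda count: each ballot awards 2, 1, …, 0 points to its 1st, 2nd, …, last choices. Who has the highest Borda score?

Glendale

Borda scores:
  Glendale: 1 + 1 + 2 + 1 + 0 + 2 + 2 = 9
  Linden: 2 + 2 + 1 + 0 + 2 + 0 + 1 = 8
  Kenton: 0 + 0 + 0 + 2 + 1 + 1 + 0 = 4
Glendale has the highest total.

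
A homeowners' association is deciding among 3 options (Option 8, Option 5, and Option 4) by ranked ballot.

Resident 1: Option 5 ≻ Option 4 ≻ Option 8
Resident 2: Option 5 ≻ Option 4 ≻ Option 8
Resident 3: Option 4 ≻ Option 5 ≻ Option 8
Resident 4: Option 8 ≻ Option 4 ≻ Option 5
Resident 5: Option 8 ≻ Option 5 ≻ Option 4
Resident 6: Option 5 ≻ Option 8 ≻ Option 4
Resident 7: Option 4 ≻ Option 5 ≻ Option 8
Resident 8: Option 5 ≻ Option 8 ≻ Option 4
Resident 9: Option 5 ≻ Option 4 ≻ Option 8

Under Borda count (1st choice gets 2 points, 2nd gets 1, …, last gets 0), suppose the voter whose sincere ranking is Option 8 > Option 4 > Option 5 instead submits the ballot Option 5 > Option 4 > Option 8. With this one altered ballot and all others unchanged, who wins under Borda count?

Borda totals with the altered ballot: Option 8 4, Option 5 15, Option 4 8.
The winner is unchanged: still Option 5.

Option 5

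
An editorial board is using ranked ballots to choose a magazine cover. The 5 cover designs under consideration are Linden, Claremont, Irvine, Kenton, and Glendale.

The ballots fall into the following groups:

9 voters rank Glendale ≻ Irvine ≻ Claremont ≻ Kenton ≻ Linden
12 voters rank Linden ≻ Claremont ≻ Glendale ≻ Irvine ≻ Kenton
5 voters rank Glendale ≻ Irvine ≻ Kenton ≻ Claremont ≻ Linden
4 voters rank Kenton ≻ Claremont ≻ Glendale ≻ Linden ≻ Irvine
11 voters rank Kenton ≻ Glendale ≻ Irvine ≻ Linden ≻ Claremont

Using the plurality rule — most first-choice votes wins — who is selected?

Kenton

First-place vote totals:
  Linden: 12
  Claremont: 0
  Irvine: 0
  Kenton: 15
  Glendale: 14
Kenton has the most first-place votes.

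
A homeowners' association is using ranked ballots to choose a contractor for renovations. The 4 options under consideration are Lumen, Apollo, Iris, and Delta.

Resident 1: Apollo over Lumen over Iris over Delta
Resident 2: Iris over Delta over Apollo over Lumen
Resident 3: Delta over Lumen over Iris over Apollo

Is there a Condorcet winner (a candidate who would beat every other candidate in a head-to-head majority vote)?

No

Head-to-head results (3 voters total):
Lumen vs Apollo: Apollo wins 2–1.
Lumen vs Iris: Lumen wins 2–1.
Lumen vs Delta: Delta wins 2–1.
Apollo vs Iris: Iris wins 2–1.
Apollo vs Delta: Delta wins 2–1.
Iris vs Delta: Iris wins 2–1.
No candidate beats all others: Lumen beats Iris beats Apollo beats Lumen, a majority cycle.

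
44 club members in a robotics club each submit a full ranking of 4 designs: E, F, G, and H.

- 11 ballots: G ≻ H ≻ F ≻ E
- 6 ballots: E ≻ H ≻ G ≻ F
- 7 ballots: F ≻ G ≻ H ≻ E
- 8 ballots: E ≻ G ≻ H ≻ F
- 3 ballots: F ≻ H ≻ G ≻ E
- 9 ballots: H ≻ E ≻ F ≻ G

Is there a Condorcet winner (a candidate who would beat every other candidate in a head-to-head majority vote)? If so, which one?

There is no Condorcet winner

Head-to-head results (44 voters total):
E vs F: E wins 23–21.
E vs G: E wins 23–21.
E vs H: H wins 30–14.
F vs G: G wins 25–19.
F vs H: H wins 34–10.
G vs H: G wins 26–18.
No candidate beats all others: E beats G beats H beats E, a majority cycle.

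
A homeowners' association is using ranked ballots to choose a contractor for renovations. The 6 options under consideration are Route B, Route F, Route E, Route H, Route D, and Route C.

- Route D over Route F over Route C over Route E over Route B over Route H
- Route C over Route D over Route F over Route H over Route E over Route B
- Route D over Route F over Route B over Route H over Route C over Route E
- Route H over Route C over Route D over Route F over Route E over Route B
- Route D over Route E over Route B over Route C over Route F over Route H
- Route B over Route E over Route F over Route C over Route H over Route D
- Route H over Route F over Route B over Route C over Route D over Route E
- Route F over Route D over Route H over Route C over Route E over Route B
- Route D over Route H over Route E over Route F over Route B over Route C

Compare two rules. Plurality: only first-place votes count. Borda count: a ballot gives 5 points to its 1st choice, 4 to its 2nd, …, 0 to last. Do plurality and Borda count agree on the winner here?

Yes

Plurality first-place counts: Route B 1, Route F 1, Route E 0, Route H 2, Route D 4, Route C 1 → Route D.
Borda totals: Route B 16, Route F 28, Route E 16, Route H 22, Route D 32, Route C 21 → Route D.
The two rules agree on Route D.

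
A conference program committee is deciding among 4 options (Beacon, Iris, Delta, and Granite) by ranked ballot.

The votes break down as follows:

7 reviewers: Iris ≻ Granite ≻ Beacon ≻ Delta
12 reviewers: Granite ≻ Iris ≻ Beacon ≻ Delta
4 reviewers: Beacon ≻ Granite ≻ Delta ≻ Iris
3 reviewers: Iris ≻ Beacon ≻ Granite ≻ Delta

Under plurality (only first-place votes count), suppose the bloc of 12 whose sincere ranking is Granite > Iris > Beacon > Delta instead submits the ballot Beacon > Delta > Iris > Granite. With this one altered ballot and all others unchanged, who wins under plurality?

Beacon

First-place totals with the altered ballot: Beacon 16, Iris 10, Delta 0, Granite 0.
The switch changes the winner from Granite to Beacon.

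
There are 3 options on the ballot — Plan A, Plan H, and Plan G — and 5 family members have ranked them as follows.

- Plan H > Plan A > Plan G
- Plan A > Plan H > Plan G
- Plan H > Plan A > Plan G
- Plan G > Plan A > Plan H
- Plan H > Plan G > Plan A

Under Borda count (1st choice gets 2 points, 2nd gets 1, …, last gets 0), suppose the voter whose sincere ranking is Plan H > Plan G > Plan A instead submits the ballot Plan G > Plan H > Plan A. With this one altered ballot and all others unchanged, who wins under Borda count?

Borda totals with the altered ballot: Plan A 5, Plan H 6, Plan G 4.
The winner is unchanged: still Plan H.

Plan H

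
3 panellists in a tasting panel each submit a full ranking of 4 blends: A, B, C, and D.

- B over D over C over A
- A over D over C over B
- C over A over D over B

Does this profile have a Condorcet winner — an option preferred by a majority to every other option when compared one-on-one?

Head-to-head results (3 voters total):
A vs B: A wins 2–1.
A vs C: C wins 2–1.
A vs D: A wins 2–1.
B vs C: C wins 2–1.
B vs D: D wins 2–1.
C vs D: D wins 2–1.
No candidate beats all others: A beats D beats C beats A, a majority cycle.

No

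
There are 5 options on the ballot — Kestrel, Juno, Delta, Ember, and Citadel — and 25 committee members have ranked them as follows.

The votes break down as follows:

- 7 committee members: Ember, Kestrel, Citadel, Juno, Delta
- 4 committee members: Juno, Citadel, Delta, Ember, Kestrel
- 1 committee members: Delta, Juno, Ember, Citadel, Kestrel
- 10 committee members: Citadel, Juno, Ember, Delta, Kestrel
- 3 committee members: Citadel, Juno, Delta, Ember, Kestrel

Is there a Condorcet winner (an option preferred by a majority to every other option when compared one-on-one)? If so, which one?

Head-to-head results (25 voters total):
Kestrel vs Juno: Juno wins 18–7.
Kestrel vs Delta: Delta wins 18–7.
Kestrel vs Ember: Ember wins 25–0.
Kestrel vs Citadel: Citadel wins 18–7.
Juno vs Delta: Juno wins 24–1.
Juno vs Ember: Juno wins 18–7.
Juno vs Citadel: Citadel wins 20–5.
Delta vs Ember: Ember wins 17–8.
Delta vs Citadel: Citadel wins 24–1.
Ember vs Citadel: Citadel wins 17–8.
Citadel beats each rival — Kestrel (18–7), Juno (20–5), Delta (24–1), Ember (17–8) — so Citadel is the Condorcet winner.

Citadel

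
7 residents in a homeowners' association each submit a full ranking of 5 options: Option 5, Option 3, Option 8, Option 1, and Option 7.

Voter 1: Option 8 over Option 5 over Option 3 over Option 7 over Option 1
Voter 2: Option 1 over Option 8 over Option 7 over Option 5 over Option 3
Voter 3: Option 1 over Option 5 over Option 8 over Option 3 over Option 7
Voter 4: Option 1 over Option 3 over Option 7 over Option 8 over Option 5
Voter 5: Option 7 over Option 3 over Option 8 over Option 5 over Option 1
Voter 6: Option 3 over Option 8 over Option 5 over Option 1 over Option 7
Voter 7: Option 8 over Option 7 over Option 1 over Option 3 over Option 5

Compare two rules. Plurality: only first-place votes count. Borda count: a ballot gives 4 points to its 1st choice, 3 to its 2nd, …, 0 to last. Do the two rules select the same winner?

Plurality first-place counts: Option 5 0, Option 3 1, Option 8 2, Option 1 3, Option 7 1 → Option 1.
Borda totals: Option 5 10, Option 3 14, Option 8 19, Option 1 15, Option 7 12 → Option 8.
The two rules disagree: plurality picks Option 1, Borda picks Option 8.

No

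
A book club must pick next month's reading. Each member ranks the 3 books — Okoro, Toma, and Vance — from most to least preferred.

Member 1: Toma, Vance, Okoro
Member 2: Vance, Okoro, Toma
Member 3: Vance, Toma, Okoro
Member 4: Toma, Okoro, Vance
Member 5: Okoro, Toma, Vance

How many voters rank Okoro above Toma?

2

Ballots ranking Okoro above Toma: 2.
Ballots ranking Toma above Okoro: 3.
So 2 of 5 voters prefer Okoro to Toma.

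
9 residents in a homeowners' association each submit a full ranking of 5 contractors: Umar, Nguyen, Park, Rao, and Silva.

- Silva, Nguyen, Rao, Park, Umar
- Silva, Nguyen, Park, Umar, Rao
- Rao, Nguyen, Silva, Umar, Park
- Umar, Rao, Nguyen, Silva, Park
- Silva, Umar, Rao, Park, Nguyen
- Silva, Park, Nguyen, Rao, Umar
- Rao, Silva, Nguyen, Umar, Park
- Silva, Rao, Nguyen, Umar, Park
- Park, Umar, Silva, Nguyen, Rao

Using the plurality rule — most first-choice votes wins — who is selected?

Silva

First-place vote totals:
  Umar: 1
  Nguyen: 0
  Park: 1
  Rao: 2
  Silva: 5
Silva has the most first-place votes.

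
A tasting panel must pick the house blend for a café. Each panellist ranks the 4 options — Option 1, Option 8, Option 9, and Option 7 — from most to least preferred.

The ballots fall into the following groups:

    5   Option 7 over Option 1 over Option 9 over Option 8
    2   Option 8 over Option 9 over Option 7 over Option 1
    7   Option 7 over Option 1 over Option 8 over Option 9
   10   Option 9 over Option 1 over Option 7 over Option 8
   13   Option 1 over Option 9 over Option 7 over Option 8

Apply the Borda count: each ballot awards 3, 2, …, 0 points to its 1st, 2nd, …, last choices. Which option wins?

Borda scores:
  Option 1: 5·2 + 2·0 + 7·2 + 10·2 + 13·3 = 83
  Option 8: 5·0 + 2·3 + 7·1 + 10·0 + 13·0 = 13
  Option 9: 5·1 + 2·2 + 7·0 + 10·3 + 13·2 = 65
  Option 7: 5·3 + 2·1 + 7·3 + 10·1 + 13·1 = 61
Option 1 has the highest total.

Option 1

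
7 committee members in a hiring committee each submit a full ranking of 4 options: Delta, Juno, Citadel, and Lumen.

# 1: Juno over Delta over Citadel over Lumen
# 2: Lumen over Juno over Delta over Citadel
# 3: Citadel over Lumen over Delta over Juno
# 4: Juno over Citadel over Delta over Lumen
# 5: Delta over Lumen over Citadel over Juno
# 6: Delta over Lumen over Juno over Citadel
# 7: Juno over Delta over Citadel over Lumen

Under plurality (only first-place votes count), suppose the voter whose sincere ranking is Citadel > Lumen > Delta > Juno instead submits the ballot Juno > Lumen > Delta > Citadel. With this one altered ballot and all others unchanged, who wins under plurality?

First-place totals with the altered ballot: Delta 2, Juno 4, Citadel 0, Lumen 1.
The winner is unchanged: still Juno.

Juno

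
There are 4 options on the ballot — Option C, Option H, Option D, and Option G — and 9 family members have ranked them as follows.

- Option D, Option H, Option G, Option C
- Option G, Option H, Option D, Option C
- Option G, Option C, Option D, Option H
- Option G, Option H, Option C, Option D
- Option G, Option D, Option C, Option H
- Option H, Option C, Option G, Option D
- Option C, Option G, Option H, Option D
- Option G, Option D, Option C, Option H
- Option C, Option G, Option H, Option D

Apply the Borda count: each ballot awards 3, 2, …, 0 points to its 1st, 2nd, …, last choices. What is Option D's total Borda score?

9

Borda scores:
  Option C: 0 + 0 + 2 + 1 + 1 + 2 + 3 + 1 + 3 = 13
  Option H: 2 + 2 + 0 + 2 + 0 + 3 + 1 + 0 + 1 = 11
  Option D: 3 + 1 + 1 + 0 + 2 + 0 + 0 + 2 + 0 = 9
  Option G: 1 + 3 + 3 + 3 + 3 + 1 + 2 + 3 + 2 = 21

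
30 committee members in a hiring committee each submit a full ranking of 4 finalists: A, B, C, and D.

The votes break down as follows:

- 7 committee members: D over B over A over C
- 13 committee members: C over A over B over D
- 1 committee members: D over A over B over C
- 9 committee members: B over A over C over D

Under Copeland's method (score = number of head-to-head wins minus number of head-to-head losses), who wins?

B

Pairwise results:
  A vs B: B wins 16–14.
  A vs C: A wins 17–13.
  A vs D: A wins 22–8.
  B vs C: B wins 17–13.
  B vs D: B wins 22–8.
  C vs D: C wins 22–8.
Copeland scores (wins − losses):
  A: 2 − 1 = 1
  B: 3 − 0 = 3
  C: 1 − 2 = -1
  D: 0 − 3 = -3
B has the best Copeland score.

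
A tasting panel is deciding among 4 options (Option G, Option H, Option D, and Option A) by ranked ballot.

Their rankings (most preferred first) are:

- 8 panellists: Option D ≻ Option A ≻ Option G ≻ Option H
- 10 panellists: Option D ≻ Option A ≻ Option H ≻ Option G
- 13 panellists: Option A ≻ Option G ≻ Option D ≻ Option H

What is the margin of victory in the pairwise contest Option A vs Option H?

Ballots ranking Option A above Option H: 8+10+13 = 31.
Ballots ranking Option H above Option A: 0.
Option A wins 31–0, a margin of 31.

31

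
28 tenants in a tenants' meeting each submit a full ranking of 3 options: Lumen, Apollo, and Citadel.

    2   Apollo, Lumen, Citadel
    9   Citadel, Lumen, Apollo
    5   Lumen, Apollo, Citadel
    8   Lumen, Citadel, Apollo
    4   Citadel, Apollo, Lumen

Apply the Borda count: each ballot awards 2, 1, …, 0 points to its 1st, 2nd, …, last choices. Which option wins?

Borda scores:
  Lumen: 2·1 + 9·1 + 5·2 + 8·2 + 4·0 = 37
  Apollo: 2·2 + 9·0 + 5·1 + 8·0 + 4·1 = 13
  Citadel: 2·0 + 9·2 + 5·0 + 8·1 + 4·2 = 34
Lumen has the highest total.

Lumen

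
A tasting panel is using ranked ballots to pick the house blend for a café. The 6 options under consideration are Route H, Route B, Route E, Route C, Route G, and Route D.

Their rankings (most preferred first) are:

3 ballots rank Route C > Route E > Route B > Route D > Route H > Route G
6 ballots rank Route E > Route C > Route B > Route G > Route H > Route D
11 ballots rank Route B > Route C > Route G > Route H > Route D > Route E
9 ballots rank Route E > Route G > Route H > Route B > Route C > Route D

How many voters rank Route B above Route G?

20

Ballots ranking Route B above Route G: 3+6+11 = 20.
Ballots ranking Route G above Route B: 9.
So 20 of 29 voters prefer Route B to Route G.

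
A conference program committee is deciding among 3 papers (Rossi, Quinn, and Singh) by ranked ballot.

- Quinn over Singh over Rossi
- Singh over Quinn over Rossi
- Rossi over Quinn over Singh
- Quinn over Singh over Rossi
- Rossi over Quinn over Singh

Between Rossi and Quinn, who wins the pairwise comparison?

Quinn

Ballots ranking Rossi above Quinn: 2.
Ballots ranking Quinn above Rossi: 3.
Quinn wins the head-to-head, 3–2.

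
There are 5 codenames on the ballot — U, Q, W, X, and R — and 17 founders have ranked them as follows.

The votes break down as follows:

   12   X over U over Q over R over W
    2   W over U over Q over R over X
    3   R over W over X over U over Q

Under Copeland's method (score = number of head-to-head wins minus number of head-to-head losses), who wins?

Pairwise results:
  U vs Q: U wins 17–0.
  U vs W: U wins 12–5.
  U vs X: X wins 15–2.
  U vs R: U wins 14–3.
  Q vs W: Q wins 12–5.
  Q vs X: X wins 15–2.
  Q vs R: Q wins 14–3.
  W vs X: X wins 12–5.
  W vs R: R wins 15–2.
  X vs R: X wins 12–5.
Copeland scores (wins − losses):
  U: 3 − 1 = 2
  Q: 2 − 2 = 0
  W: 0 − 4 = -4
  X: 4 − 0 = 4
  R: 1 − 3 = -2
X has the best Copeland score.

X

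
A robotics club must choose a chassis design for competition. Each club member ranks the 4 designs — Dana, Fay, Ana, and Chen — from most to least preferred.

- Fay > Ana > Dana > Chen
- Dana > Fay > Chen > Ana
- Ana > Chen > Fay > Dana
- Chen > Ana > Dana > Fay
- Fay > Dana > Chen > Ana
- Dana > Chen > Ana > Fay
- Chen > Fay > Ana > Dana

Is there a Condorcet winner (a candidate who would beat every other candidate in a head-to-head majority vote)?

Head-to-head results (7 voters total):
Dana vs Fay: Fay wins 4–3.
Dana vs Ana: Ana wins 4–3.
Dana vs Chen: Dana wins 4–3.
Fay vs Ana: Fay wins 4–3.
Fay vs Chen: Chen wins 4–3.
Ana vs Chen: Chen wins 5–2.
No candidate beats all others: Dana beats Chen beats Fay beats Dana, a majority cycle.

No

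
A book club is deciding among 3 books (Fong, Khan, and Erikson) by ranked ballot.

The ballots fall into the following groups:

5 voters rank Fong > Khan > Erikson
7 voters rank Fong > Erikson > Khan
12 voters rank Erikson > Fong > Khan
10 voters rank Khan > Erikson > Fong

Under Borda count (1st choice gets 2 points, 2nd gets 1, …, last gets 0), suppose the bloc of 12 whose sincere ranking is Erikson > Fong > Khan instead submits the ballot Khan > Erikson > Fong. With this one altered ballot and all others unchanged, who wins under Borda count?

Borda totals with the altered ballot: Fong 24, Khan 49, Erikson 29.
The switch changes the winner from Erikson to Khan.

Khan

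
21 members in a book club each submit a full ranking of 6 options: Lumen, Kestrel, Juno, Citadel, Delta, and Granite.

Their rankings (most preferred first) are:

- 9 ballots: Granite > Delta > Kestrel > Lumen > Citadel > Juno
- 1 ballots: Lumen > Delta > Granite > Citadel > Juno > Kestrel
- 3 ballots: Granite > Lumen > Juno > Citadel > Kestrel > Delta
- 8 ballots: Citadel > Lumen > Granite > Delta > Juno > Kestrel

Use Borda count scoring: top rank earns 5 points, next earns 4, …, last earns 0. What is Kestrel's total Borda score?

Borda scores:
  Lumen: 9·2 + 5 + 3·4 + 8·4 = 67
  Kestrel: 9·3 + 0 + 3·1 + 8·0 = 30
  Juno: 9·0 + 1 + 3·3 + 8·1 = 18
  Citadel: 9·1 + 2 + 3·2 + 8·5 = 57
  Delta: 9·4 + 4 + 3·0 + 8·2 = 56
  Granite: 9·5 + 3 + 3·5 + 8·3 = 87

30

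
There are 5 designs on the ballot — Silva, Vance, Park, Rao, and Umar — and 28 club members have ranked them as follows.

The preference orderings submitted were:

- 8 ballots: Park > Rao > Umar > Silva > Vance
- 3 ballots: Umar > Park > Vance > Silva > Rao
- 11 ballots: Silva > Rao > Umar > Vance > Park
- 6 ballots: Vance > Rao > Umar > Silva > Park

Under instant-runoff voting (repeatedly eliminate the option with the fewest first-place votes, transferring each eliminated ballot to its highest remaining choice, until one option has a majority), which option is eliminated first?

Round 1: Silva 11, Park 8, Vance 6, Umar 3, Rao 0. Rao has the fewest and is eliminated.
Round 2: Silva 11, Park 8, Vance 6, Umar 3. Umar has the fewest and is eliminated.
Round 3: Silva 11, Park 11, Vance 6. Vance has the fewest and is eliminated.
Round 4: Silva 17, Park 11. Silva has a majority.

Rao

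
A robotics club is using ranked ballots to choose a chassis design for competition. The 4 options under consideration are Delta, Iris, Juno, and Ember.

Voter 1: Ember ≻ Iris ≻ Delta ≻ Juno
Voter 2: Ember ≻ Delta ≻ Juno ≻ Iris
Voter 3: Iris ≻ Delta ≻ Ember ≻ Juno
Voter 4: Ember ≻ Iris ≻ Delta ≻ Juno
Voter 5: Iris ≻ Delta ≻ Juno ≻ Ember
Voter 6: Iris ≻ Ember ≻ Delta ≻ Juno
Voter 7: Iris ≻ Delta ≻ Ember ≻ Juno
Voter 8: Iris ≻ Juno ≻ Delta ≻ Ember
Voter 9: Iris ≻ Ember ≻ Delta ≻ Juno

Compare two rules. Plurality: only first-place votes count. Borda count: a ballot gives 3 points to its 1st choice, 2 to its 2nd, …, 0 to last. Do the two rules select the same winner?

Yes

Plurality first-place counts: Delta 0, Iris 6, Juno 0, Ember 3 → Iris.
Borda totals: Delta 13, Iris 22, Juno 4, Ember 15 → Iris.
The two rules agree on Iris.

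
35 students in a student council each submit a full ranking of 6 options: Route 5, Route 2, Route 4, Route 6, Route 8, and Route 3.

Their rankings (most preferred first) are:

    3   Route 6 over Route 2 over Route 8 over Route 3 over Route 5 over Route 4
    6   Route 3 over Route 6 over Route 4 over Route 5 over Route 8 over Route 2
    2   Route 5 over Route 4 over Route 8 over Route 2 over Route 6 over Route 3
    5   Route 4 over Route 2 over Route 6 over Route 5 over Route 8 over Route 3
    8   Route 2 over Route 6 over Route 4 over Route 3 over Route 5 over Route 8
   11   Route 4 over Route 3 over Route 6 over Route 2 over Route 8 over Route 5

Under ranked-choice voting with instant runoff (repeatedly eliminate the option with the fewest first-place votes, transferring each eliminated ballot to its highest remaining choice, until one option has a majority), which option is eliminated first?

Round 1: Route 4 16, Route 2 8, Route 3 6, Route 6 3, Route 5 2, Route 8 0. Route 8 has the fewest and is eliminated.
Round 2: Route 4 16, Route 2 8, Route 3 6, Route 6 3, Route 5 2. Route 5 has the fewest and is eliminated.
Round 3: Route 4 18, Route 2 8, Route 3 6, Route 6 3. Route 4 has a majority.

Route 8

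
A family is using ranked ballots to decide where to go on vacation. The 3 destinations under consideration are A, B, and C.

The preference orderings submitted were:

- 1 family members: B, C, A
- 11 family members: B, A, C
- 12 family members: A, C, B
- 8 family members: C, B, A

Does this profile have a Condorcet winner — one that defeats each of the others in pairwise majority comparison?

Head-to-head results (32 voters total):
A vs B: B wins 20–12.
A vs C: A wins 23–9.
B vs C: C wins 20–12.
No candidate beats all others: A beats C beats B beats A, a majority cycle.

No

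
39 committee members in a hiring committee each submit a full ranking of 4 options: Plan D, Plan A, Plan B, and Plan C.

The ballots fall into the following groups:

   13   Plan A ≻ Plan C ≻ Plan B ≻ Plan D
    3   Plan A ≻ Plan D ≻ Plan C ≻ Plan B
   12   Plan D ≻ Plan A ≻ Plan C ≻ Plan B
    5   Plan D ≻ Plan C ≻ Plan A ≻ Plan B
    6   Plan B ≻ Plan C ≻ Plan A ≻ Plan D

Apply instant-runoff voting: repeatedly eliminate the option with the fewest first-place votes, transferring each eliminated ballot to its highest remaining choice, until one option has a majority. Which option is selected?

Plan A

Round 1: Plan D 17, Plan A 16, Plan B 6, Plan C 0. Plan C has the fewest and is eliminated.
Round 2: Plan D 17, Plan A 16, Plan B 6. Plan B has the fewest and is eliminated.
Round 3: Plan A 22, Plan D 17. Plan A has a majority.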